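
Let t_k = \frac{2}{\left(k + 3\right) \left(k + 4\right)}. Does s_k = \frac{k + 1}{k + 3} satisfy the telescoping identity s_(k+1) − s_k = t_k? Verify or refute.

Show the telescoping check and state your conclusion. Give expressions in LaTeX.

s_(k+1) = (k + 2)/(k + 4)
s_(k+1) − s_k = 2/(k**2 + 7*k + 12)
(s_(k+1) − s_k) − t_k = 0

Valid — Δs_k = t_k.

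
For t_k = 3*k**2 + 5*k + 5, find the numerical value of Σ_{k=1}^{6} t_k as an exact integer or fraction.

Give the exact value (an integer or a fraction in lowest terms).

Σ = 408

Ratio r(k) = (3*k**2 + 11*k + 13)/(3*k**2 + 5*k + 5).
Gosper form: A/B · C(k+1)/C(k) with A=1, B=1, C=k**2 + 5*k/3 + 5/3.
f must satisfy (1)·f(k+1) − (1)·f(k) = k**2 + 5*k/3 + 5/3.
Degrees (0,0,2) ⇒ d ≤ 3.
Solve for f: f(k) = k*(k**2 + k + 3)/3 (degree 3 ≤ 3).
Then R = B(k−1)f/C = k*(k**2 + k + 3)/(3*k**2 + 5*k + 5), so s_k = R(k)·t_k = k*(k**2 + k + 3).
s_(k+1) − s_k = 3*k**2 + 5*k + 5 = t_k.
Sum = s_(7) − s_(1); s_(7) = 413, s_(1) = 5 ⇒ 408.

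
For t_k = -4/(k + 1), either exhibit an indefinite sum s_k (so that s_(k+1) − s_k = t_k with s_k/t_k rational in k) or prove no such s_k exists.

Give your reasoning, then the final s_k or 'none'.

none (Gosper's algorithm certifies no s_k)

The ratio is (k + 1)/(k + 2).
A = k + 1, B = k + 2, C = 1.
Set up (k + 1)·f(k+1) − (k + 1)·f(k) − (1) = 0.
Degrees (1,1,0) ⇒ d ≤ 0.
Write f(k) = c0. Then LHS − RHS = -1, requiring -1 = 0: contradictory. No certificate.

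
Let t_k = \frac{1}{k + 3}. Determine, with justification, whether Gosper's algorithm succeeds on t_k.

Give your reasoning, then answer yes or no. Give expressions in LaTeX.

Compute t_(k+1)/t_k: get (k + 3)/(k + 4).
A = k + 3, B = k + 4, C = 1.
Solve (k + 3)·f(k+1) − (k + 3)·f(k) = 1.
deg f ≤ 0 (via 1,1,0).
Put f(k) = c0: A·f(k+1) − B(k−1)·f(k) − C = -1; need -1 = 0 — inconsistent ⇒ no f, not summable.

No — key equation has no polynomial f.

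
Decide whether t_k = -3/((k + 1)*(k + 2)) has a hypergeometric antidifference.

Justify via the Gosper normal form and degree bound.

r(k) = (k + 1)/(k + 3) after simplifying.
A = k + 1, B = k + 3, C = 1.
Need (k + 1)·f(k+1) − (k + 2)·f(k) = 1.
d = 1 from the (1,1,0) case.
A polynomial solution: f(k) = k.
Then R = B(k−1)f/C = k*(k + 2), so s_k = R(k)·t_k = -3*k/(k + 1).
Check: Δs_k = -3/(k**2 + 3*k + 2). ✓

Yes. s_k = -3*k/(k + 1).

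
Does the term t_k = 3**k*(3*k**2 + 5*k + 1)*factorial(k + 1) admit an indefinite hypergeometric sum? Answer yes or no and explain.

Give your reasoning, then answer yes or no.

The ratio is 3*(3*k**3 + 17*k**2 + 31*k + 18)/(3*k**2 + 5*k + 1).
Factor: A=3*k + 6; B=1; C=k**2 + 5*k/3 + 1/3.
Set up (3*k + 6)·f(k+1) − (1)·f(k) − (k**2 + 5*k/3 + 1/3) = 0.
Degrees (1,0,2) ⇒ d ≤ 1.
Coefficient equations give f(k) = (k - 1)/3.
R(k) = B(k−1)·f(k)/C(k) = (k - 1)/(3*k**2 + 5*k + 1); s_k = R·t_k = 3**k*(k - 1)*factorial(k + 1).
Δs = 3**k*(3*k**2 + 5*k + 1)*factorial(k + 1), as required.

Yes. s_k = 3**k*(k - 1)*factorial(k + 1).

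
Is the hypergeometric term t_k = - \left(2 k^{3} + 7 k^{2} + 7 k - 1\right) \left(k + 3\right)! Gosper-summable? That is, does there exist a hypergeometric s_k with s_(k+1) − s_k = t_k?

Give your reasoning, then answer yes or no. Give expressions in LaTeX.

The ratio is (2*k**4 + 21*k**3 + 79*k**2 + 123*k + 60)/(2*k**3 + 7*k**2 + 7*k - 1).
So A=k + 4 and B=1, with C=k**3 + 7*k**2/2 + 7*k/2 - 1/2.
f must satisfy (k + 4)·f(k+1) − (1)·f(k) = k**3 + 7*k**2/2 + 7*k/2 - 1/2.
d = 2 from the (1,0,3) case.
A polynomial solution: f(k) = (k - 1)*(2*k - 1)/2.
Certificate R = B(k−1)f/C = (k - 1)*(2*k - 1)/(2*k**3 + 7*k**2 + 7*k - 1) gives s_k = -(k - 1)*(2*k - 1)*factorial(k + 3).
Verify: -(2*k**3 + 7*k**2 + 7*k - 1)*factorial(k + 3) matches t_k.

Yes. s_k = - \left(k - 1\right) \left(2 k - 1\right) \left(k + 3\right)!.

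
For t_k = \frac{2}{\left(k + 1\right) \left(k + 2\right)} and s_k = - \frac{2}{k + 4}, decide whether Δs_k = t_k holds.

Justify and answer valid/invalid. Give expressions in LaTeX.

s_(k+1) = -2/(k + 5)
s_(k+1) − s_k = 2/((k + 4)*(k + 5))
(s_(k+1) − s_k) − t_k = 12*(-k - 3)/(k**4 + 12*k**3 + 49*k**2 + 78*k + 40)

Invalid: residual \frac{12 \left(- k - 3\right)}{k^{4} + 12 k^{3} + 49 k^{2} + 78 k + 40} ≠ 0.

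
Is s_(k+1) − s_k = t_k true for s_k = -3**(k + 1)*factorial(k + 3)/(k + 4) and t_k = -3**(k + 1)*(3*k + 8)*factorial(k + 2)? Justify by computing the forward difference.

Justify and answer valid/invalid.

s_(k+1) = -3**(k + 2)*factorial(k + 4)/(k + 5)
s_(k+1) − s_k = -3**(k + 1)*(3*k**2 + 23*k + 43)*factorial(k + 3)/((k + 4)*(k + 5))
(s_(k+1) − s_k) − t_k = 3**(k + 1)*(3*k**2 + 20*k + 31)*factorial(k + 2)/((k + 4)*(k + 5))

Invalid: residual 3**(k + 1)*(3*k**2 + 20*k + 31)*factorial(k + 2)/((k + 4)*(k + 5)) ≠ 0.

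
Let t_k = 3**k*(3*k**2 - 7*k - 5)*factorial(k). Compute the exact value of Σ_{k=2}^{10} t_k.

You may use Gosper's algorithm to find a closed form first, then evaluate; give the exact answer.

Σ = 49497989587236

Ratio r(k) = 3*(3*k**3 + 2*k**2 - 10*k - 9)/(3*k**2 - 7*k - 5).
Factor: A=3*k + 3; B=1; C=k**2 - 7*k/3 - 5/3.
Solve (3*k + 3)·f(k+1) − (1)·f(k) = k**2 - 7*k/3 - 5/3.
Degrees (1,0,2) ⇒ d ≤ 1.
Solve for f: f(k) = (k - 4)/3 (degree 1 ≤ 1).
Certificate R = B(k−1)f/C = (k - 4)/(3*k**2 - 7*k - 5) gives s_k = 3**k*(k - 4)*factorial(k).
s_(k+1) − s_k = 3**k*(3*k**2 - 7*k - 5)*factorial(k) = t_k.
Evaluate s at k=11 and k=2: 49497989587200 and -36; difference 49497989587236.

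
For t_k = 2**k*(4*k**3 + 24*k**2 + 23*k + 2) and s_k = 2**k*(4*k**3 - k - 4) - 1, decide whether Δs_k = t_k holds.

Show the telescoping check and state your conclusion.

valid; difference matches t_k

s_(k+1) = 2**(k + 1)*(-k + 4*(k + 1)**3 - 5) - 1
s_(k+1) − s_k = 2**k*(-4*k**3 - k + 8*(k + 1)**3 - 6)
(s_(k+1) − s_k) − t_k = 0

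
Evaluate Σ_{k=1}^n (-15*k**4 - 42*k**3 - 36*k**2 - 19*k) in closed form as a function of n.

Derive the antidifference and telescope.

S(n) = n*(-3*n**4 - 18*n**3 - 38*n**2 - 38*n - 15)

Step 1: r(k) = (15*k**4 + 102*k**3 + 252*k**2 + 277*k + 112)/(k*(15*k**3 + 42*k**2 + 36*k + 19)).
A = 1, B = 1, C = k**4 + 14*k**3/5 + 12*k**2/5 + 19*k/15.
Solve (1)·f(k+1) − (1)·f(k) = k**4 + 14*k**3/5 + 12*k**2/5 + 19*k/15.
d = 5 from the (0,0,4) case.
Solve for f: f(k) = k*(k - 1)*(k + 2)*(3*k**2 + 2)/15 (degree 5 ≤ 5).
So s_k = (B(k−1)f/C)·t_k = ((k - 1)*(k + 2)*(3*k**2 + 2)/(15*k**3 + 42*k**2 + 36*k + 19))·t_k = k*(-3*k**4 - 3*k**3 + 4*k**2 - 2*k + 4).
Verify: k*(-15*k**3 - 42*k**2 - 36*k - 19) matches t_k.
Evaluate: s_(n+1) = n*(-3*n**4 - 18*n**3 - 38*n**2 - 38*n - 15); subtract s_(1) = 0 ⇒ S(n) = n*(-3*n**4 - 18*n**3 - 38*n**2 - 38*n - 15).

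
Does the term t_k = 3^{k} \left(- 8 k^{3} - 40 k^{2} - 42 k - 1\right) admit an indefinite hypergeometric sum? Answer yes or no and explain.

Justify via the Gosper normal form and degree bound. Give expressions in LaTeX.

Yes. s_k = 3^{k} \left(- 4 k^{3} - 2 k^{2} + 3 k + 4\right).

Ratio r(k) = 3*(8*k**3 + 64*k**2 + 146*k + 91)/(8*k**3 + 40*k**2 + 42*k + 1).
Take A(k)=3, B(k)=1, C(k)=k**3 + 5*k**2 + 21*k/4 + 1/8.
Need (3)·f(k+1) − (1)·f(k) = k**3 + 5*k**2 + 21*k/4 + 1/8.
Bound: deg f ≤ 3.
Match coefficients ⇒ f(k) = (4*k**3 + 2*k**2 - 3*k - 4)/8.
Get s_k = R·t_k = 3**k*(-4*k**3 - 2*k**2 + 3*k + 4) with R(k) = B(k−1)f(k)/C(k) = (4*k**3 + 2*k**2 - 3*k - 4)/(8*k**3 + 40*k**2 + 42*k + 1).
Check: Δs_k = 3**k*(-8*k**3 - 40*k**2 - 42*k - 1). ✓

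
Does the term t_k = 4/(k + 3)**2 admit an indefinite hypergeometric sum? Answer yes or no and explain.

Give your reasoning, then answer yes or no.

No — t_k has no hypergeometric antidifference.

Ratio r(k) = (k + 3)**2/(k + 4)**2.
So A=k**2 + 6*k + 9 and B=k**2 + 8*k + 16, with C=1.
Solve (k**2 + 6*k + 9)·f(k+1) − (k**2 + 6*k + 9)·f(k) = 1.
From deg A=2, deg B=2, deg C=0: d=0.
Generic f = c0 gives residual -1; -1 = 0 cannot hold, so t_k is not Gosper-summable.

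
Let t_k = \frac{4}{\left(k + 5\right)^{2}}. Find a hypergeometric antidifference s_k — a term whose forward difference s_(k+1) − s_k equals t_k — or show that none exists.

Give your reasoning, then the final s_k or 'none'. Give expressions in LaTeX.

no hypergeometric antidifference exists

Step 1: r(k) = (k + 5)**2/(k + 6)**2.
Normal form (A,B,C) = (k**2 + 10*k + 25, k**2 + 12*k + 36, 1).
Solve (k**2 + 10*k + 25)·f(k+1) − (k**2 + 10*k + 25)·f(k) = 1.
d = 0 from the (2,2,0) case.
Put f(k) = c0: A·f(k+1) − B(k−1)·f(k) − C = -1; need -1 = 0 — inconsistent ⇒ no f, not summable.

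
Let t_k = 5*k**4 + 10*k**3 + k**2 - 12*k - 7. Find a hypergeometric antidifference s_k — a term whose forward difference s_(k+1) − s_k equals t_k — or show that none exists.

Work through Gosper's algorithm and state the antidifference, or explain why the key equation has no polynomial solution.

s_k = k*(k**4 - 3*k**2 - 4*k - 1)

Compute t_(k+1)/t_k: get (5*k**4 + 30*k**3 + 61*k**2 + 40*k - 3)/(5*k**4 + 10*k**3 + k**2 - 12*k - 7).
Gosper form: A/B · C(k+1)/C(k) with A=1, B=1, C=k**4 + 2*k**3 + k**2/5 - 12*k/5 - 7/5.
Set up (1)·f(k+1) − (1)·f(k) − (k**4 + 2*k**3 + k**2/5 - 12*k/5 - 7/5) = 0.
Degrees (0,0,4) ⇒ d ≤ 5.
Match coefficients ⇒ f(k) = k*(k**4 - 3*k**2 - 4*k - 1)/5.
So s_k = (B(k−1)f/C)·t_k = (k*(k**4 - 3*k**2 - 4*k - 1)/(5*k**4 + 10*k**3 + k**2 - 12*k - 7))·t_k = k*(k**4 - 3*k**2 - 4*k - 1).
Check: Δs_k = 5*k**4 + 10*k**3 + k**2 - 12*k - 7. ✓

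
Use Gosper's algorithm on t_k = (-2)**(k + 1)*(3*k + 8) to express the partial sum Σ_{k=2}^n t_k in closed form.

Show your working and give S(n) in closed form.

Compute t_(k+1)/t_k: get 2*(-3*k - 11)/(3*k + 8).
Normal form (A,B,C) = (-2, 1, k + 8/3).
Set up (-2)·f(k+1) − (1)·f(k) − (k + 8/3) = 0.
Degrees (0,0,1) ⇒ d ≤ 1.
Match coefficients ⇒ f(k) = -(k + 2)/3.
R(k) = B(k−1)·f(k)/C(k) = -(k + 2)/(3*k + 8); s_k = R·t_k = 2*(-2)**k*(k + 2).
s_(k+1) − s_k = (-2)**(k + 1)*(3*k + 8) = t_k.
s_(n+1) = (-2)**(n + 2)*(-n - 3) and s_(2) = 32, so S(n) = -4*(-2)**n*n - 12*(-2)**n - 32.

S(n) = -4*(-2)**n*n - 12*(-2)**n - 32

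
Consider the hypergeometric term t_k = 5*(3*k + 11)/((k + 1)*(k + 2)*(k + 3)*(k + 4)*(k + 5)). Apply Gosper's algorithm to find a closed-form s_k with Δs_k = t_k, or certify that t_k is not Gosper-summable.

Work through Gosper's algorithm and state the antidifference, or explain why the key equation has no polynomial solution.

The ratio is (k + 1)*(3*k + 14)/((k + 6)*(3*k + 11)).
So A=k + 1 and B=k + 6, with C=k + 11/3.
Set up (k + 1)·f(k+1) − (k + 5)·f(k) − (k + 11/3) = 0.
Degrees (1,1,1) ⇒ d ≤ 4.
Solving with deg f ≤ 4: f(k) = k*(k + 3)*(k**2 + 7*k + 14)/24.
Get s_k = R·t_k = 5*k*(k**2 + 7*k + 14)/(8*(k**3 + 7*k**2 + 14*k + 8)) with R(k) = B(k−1)f(k)/C(k) = k*(k + 3)*(k + 5)*(k**2 + 7*k + 14)/(8*(3*k + 11)).
s_(k+1) − s_k = 5*(3*k + 11)/(k**5 + 15*k**4 + 85*k**3 + 225*k**2 + 274*k + 120) = t_k.

s_k = 5*k*(k**2 + 7*k + 14)/(8*(k**3 + 7*k**2 + 14*k + 8))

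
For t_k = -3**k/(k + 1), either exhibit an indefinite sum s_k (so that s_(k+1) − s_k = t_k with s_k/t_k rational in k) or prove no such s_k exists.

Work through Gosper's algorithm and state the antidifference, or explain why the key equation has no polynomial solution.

r(k) = 3*(k + 1)/(k + 2) after simplifying.
Take A(k)=3*k + 3, B(k)=k + 2, C(k)=1.
Need (3*k + 3)·f(k+1) − (k + 1)·f(k) = 1.
From deg A=1, deg B=1, deg C=0: d=-1.
deg f ≤ -1 is impossible — no certificate.

not Gosper-summable; s_k does not exist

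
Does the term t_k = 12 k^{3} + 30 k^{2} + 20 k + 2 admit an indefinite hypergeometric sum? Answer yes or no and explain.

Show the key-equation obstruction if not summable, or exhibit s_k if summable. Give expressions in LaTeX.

Yes. s_k = k \left(3 k^{3} + 4 k^{2} - 2 k - 3\right).

The ratio is (6*k**3 + 33*k**2 + 58*k + 32)/(6*k**3 + 15*k**2 + 10*k + 1).
Gosper form: A/B · C(k+1)/C(k) with A=1, B=1, C=k**3 + 5*k**2/2 + 5*k/3 + 1/6.
Key eq: (1)·f(k+1) = (1)·f(k) + (k**3 + 5*k**2/2 + 5*k/3 + 1/6).
Bound: deg f ≤ 4.
Solving with deg f ≤ 4: f(k) = k*(k + 1)*(3*k**2 + k - 3)/12.
Then R = B(k−1)f/C = k*(3*k**2 + k - 3)/(2*(6*k**2 + 9*k + 1)), so s_k = R(k)·t_k = k*(3*k**3 + 4*k**2 - 2*k - 3).
Verify: 12*k**3 + 30*k**2 + 20*k + 2 matches t_k.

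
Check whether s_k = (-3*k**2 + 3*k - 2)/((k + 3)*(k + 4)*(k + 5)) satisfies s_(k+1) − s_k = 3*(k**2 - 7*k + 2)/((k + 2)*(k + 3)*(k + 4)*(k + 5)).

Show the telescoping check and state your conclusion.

Invalid: residual 6*(-3*k**2 + 12*k - 4)/(k**5 + 20*k**4 + 155*k**3 + 580*k**2 + 1044*k + 720) ≠ 0.

s_(k+1) = (3*k - 3*(k + 1)**2 + 1)/((k + 4)*(k + 5)*(k + 6))
s_(k+1) − s_k = 3*(k**2 - 9*k + 2)/(k**4 + 18*k**3 + 119*k**2 + 342*k + 360)
(s_(k+1) − s_k) − t_k = 6*(-3*k**2 + 12*k - 4)/(k**5 + 20*k**4 + 155*k**3 + 580*k**2 + 1044*k + 720)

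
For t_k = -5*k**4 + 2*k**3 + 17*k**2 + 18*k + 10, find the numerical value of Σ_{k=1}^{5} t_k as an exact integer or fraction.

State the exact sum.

Compute t_(k+1)/t_k: get (5*k**4 + 18*k**3 + 7*k**2 - 38*k - 42)/(5*k**4 - 2*k**3 - 17*k**2 - 18*k - 10).
So A=1 and B=1, with C=k**4 - 2*k**3/5 - 17*k**2/5 - 18*k/5 - 2.
Set up (1)·f(k+1) − (1)·f(k) − (k**4 - 2*k**3/5 - 17*k**2/5 - 18*k/5 - 2) = 0.
From deg A=0, deg B=0, deg C=4: d=5.
Solve for f: f(k) = k*(k**4 - 3*k**3 - 3*k**2 - k - 4)/5 (degree 5 ≤ 5).
So s_k = (B(k−1)f/C)·t_k = (k*(k**4 - 3*k**3 - 3*k**2 - k - 4)/(5*k**4 - 2*k**3 - 17*k**2 - 18*k - 10))·t_k = k*(-k**4 + 3*k**3 + 3*k**2 + k + 4).
Check: Δs_k = -5*k**4 + 2*k**3 + 17*k**2 + 18*k + 10. ✓
Telescoping: Σ = s_(6) − s_(1) = -3180 − (10) = -3190.

Σ = -3190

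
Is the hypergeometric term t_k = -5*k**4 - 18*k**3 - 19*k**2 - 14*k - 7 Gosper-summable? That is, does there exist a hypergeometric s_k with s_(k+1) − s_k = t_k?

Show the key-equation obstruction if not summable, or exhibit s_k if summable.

Yes. s_k = k*(-k**4 - 2*k**3 + k**2 - 2*k - 3).

t_(k+1)/t_k = (5*k**4 + 38*k**3 + 103*k**2 + 126*k + 63)/(5*k**4 + 18*k**3 + 19*k**2 + 14*k + 7).
Gosper form: A/B · C(k+1)/C(k) with A=1, B=1, C=k**4 + 18*k**3/5 + 19*k**2/5 + 14*k/5 + 7/5.
Need (1)·f(k+1) − (1)·f(k) = k**4 + 18*k**3/5 + 19*k**2/5 + 14*k/5 + 7/5.
From deg A=0, deg B=0, deg C=4: d=5.
A polynomial solution: f(k) = k*(k**4 + 2*k**3 - k**2 + 2*k + 3)/5.
Certificate R = B(k−1)f/C = k*(k**4 + 2*k**3 - k**2 + 2*k + 3)/(5*k**4 + 18*k**3 + 19*k**2 + 14*k + 7) gives s_k = k*(-k**4 - 2*k**3 + k**2 - 2*k - 3).
s_(k+1) − s_k = -5*k**4 - 18*k**3 - 19*k**2 - 14*k - 7 = t_k.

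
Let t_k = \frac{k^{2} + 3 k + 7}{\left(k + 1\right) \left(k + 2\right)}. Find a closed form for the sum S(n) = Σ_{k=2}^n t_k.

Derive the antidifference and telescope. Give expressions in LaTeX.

Step 1: r(k) = (k + 1)*(3*k + (k + 1)**2 + 10)/((k + 3)*(k**2 + 3*k + 7)).
Factor: A=k + 1; B=k + 3; C=k**2 + 3*k + 7.
Set up (k + 1)·f(k+1) − (k + 2)·f(k) − (k**2 + 3*k + 7) = 0.
From deg A=1, deg B=1, deg C=2: d=2.
Match coefficients ⇒ f(k) = k*(k + 6).
Then R = B(k−1)f/C = k*(k + 2)*(k + 6)/(k**2 + 3*k + 7), so s_k = R(k)·t_k = k*(k + 6)/(k + 1).
s_(k+1) − s_k = (k**2 + 3*k + 7)/(k**2 + 3*k + 2) = t_k.
Telescope: S(n) = s_(n+1) − s_(2) = (n**2 + 8*n + 7)/(n + 2) − (16/3) = (3*n**2 + 8*n - 11)/(3*(n + 2)).

S(n) = \frac{3 n^{2} + 8 n - 11}{3 \left(n + 2\right)}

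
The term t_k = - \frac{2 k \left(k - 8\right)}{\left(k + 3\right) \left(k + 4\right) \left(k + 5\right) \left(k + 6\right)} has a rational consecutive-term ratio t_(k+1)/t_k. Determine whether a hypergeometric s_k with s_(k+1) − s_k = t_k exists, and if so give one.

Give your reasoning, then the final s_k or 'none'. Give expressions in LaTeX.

s_k = - \frac{k \left(k^{2} - 108 k + 107\right)}{60 \left(k + 3\right) \left(k + 4\right) \left(k + 5\right)}

Ratio r(k) = (k - 7)*(k + 1)*(k + 3)/(k*(k - 8)*(k + 7)).
Take A(k)=k + 3, B(k)=k + 7, C(k)=k**2 - 8*k.
Key eq: (k + 3)·f(k+1) = (k + 6)·f(k) + (k**2 - 8*k).
From deg A=1, deg B=1, deg C=2: d=3.
Coefficient equations give f(k) = k*(k - 107)*(k - 1)/120.
Get s_k = R·t_k = -k*(k**2 - 108*k + 107)/(60*(k + 3)*(k + 4)*(k + 5)) with R(k) = B(k−1)f(k)/C(k) = (k - 107)*(k - 1)*(k + 6)/(120*(k - 8)).
Check: Δs_k = 2*k*(8 - k)/(k**4 + 18*k**3 + 119*k**2 + 342*k + 360). ✓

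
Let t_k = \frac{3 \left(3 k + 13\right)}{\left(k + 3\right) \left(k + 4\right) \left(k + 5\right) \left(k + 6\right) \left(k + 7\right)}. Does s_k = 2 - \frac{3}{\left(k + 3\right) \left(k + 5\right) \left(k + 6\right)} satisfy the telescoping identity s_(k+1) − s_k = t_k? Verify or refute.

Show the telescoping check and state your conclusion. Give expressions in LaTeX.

s_(k+1) = 2 - 3/((k + 4)*(k + 6)*(k + 7))
s_(k+1) − s_k = 3*(3*k + 13)/(k**5 + 25*k**4 + 245*k**3 + 1175*k**2 + 2754*k + 2520)
(s_(k+1) − s_k) − t_k = 0

valid; difference matches t_k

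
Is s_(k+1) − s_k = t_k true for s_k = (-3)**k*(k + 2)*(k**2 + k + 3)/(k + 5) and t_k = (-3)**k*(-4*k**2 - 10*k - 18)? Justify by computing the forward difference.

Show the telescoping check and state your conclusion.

s_(k+1) = (-3)**(k + 1)*(k + 3)*(k + (k + 1)**2 + 4)/(k + 6)
s_(k+1) − s_k = (-3)**k*(-4*k**4 - 42*k**3 - 155*k**2 - 291*k - 261)/(k**2 + 11*k + 30)
(s_(k+1) − s_k) − t_k = 3*(-3)**k*(4*k**3 + 31*k**2 + 69*k + 93)/(k**2 + 11*k + 30)

Invalid: residual 3*(-3)**k*(4*k**3 + 31*k**2 + 69*k + 93)/(k**2 + 11*k + 30) ≠ 0.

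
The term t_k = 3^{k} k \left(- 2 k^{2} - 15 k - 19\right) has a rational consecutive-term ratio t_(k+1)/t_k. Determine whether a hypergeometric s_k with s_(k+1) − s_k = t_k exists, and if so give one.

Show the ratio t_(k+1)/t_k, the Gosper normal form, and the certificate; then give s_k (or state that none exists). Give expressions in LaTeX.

s_k = 3^{k} k \left(- k^{2} - 3 k + 4\right)

r(k) = 3*(2*k**3 + 21*k**2 + 55*k + 36)/(k*(2*k**2 + 15*k + 19)) after simplifying.
A = 3, B = 1, C = k**3 + 15*k**2/2 + 19*k/2.
Key eq: (3)·f(k+1) = (1)·f(k) + (k**3 + 15*k**2/2 + 19*k/2).
d = 3 from the (0,0,3) case.
A polynomial solution: f(k) = k*(k - 1)*(k + 4)/2.
R(k) = B(k−1)·f(k)/C(k) = (k - 1)*(k + 4)/(2*k**2 + 15*k + 19); s_k = R·t_k = 3**k*k*(-k**2 - 3*k + 4).
Δs = 3**k*k*(-2*k**2 - 15*k - 19), as required.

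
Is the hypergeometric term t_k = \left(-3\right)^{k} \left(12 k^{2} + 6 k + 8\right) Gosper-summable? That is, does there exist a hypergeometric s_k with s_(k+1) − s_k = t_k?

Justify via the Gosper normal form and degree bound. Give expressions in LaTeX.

r(k) = 3*(-6*k**2 - 15*k - 13)/(6*k**2 + 3*k + 4) after simplifying.
So A=-3 and B=1, with C=k**2 + k/2 + 2/3.
f must satisfy (-3)·f(k+1) − (1)·f(k) = k**2 + k/2 + 2/3.
Degrees (0,0,2) ⇒ d ≤ 2.
Solve for f: f(k) = -(3*k**2 - 3*k + 2)/12 (degree 2 ≤ 2).
R(k) = B(k−1)·f(k)/C(k) = -(3*k**2 - 3*k + 2)/(2*(6*k**2 + 3*k + 4)); s_k = R·t_k = (-3)**k*(-3*k**2 + 3*k - 2).
s_(k+1) − s_k = (-3)**k*(12*k**2 + 6*k + 8) = t_k.

Yes. s_k = \left(-3\right)^{k} \left(- 3 k^{2} + 3 k - 2\right).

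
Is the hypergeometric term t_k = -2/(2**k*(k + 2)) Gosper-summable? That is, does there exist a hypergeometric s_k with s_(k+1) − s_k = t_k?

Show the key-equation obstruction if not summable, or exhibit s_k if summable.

No — negative degree bound, so no certificate f.

t_(k+1)/t_k = (k + 2)/(2*(k + 3)).
Gosper form: A/B · C(k+1)/C(k) with A=k/2 + 1, B=k + 3, C=1.
Need (k/2 + 1)·f(k+1) − (k + 2)·f(k) = 1.
d = -1 from the (1,1,0) case.
d = -1 < 0 ⇒ no nonzero polynomial f; not summable.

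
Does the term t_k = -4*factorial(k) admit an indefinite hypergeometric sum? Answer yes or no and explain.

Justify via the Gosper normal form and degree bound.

No — negative degree bound, so no certificate f.

Step 1: r(k) = k + 1.
Take A(k)=k + 1, B(k)=1, C(k)=1.
Key eq: (k + 1)·f(k+1) = (1)·f(k) + (1).
d = -1 from the (1,0,0) case.
Negative degree bound (-1): no f exists, t_k not Gosper-summable.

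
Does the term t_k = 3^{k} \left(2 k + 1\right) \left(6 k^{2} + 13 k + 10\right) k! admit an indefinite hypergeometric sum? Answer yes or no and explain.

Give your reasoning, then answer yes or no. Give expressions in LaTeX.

r(k) = 3*(12*k**4 + 80*k**3 + 201*k**2 + 220*k + 87)/(12*k**3 + 32*k**2 + 33*k + 10) after simplifying.
Normal form (A,B,C) = (3*k + 3, 1, k**3 + 8*k**2/3 + 11*k/4 + 5/6).
Need (3*k + 3)·f(k+1) − (1)·f(k) = k**3 + 8*k**2/3 + 11*k/4 + 5/6.
d = 2 from the (1,0,3) case.
Solving with deg f ≤ 2: f(k) = (2*k - 1)*(2*k + 1)/12.
Get s_k = R·t_k = 3**k*(2*k - 1)*(2*k + 1)*factorial(k) with R(k) = B(k−1)f(k)/C(k) = (2*k - 1)/(6*k**2 + 13*k + 10).
Check: Δs_k = 3**k*(2*k + 1)*(6*k**2 + 13*k + 10)*factorial(k). ✓

Yes. s_k = 3^{k} \left(2 k - 1\right) \left(2 k + 1\right) k!.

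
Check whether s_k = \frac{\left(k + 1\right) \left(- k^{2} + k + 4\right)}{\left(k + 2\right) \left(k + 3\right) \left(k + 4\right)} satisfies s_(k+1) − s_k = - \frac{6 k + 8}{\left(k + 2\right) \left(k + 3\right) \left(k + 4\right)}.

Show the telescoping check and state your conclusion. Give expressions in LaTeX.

Invalid: residual \frac{3 \left(- k^{2} + 7 k + 12\right)}{k^{4} + 14 k^{3} + 71 k^{2} + 154 k + 120} ≠ 0.

s_(k+1) = (k + 2)*(k - (k + 1)**2 + 5)/((k + 3)*(k + 4)*(k + 5))
s_(k+1) − s_k = (-9*k**2 - 17*k - 4)/(k**4 + 14*k**3 + 71*k**2 + 154*k + 120)
(s_(k+1) − s_k) − t_k = 3*(-k**2 + 7*k + 12)/(k**4 + 14*k**3 + 71*k**2 + 154*k + 120)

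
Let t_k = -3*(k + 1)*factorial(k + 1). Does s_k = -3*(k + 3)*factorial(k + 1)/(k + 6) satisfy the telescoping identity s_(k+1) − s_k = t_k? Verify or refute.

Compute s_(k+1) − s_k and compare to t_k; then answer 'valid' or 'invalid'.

s_(k+1) = -3*(k + 4)*factorial(k + 2)/(k + 7)
s_(k+1) − s_k = -3*(k**3 + 11*k**2 + 34*k + 27)*factorial(k + 1)/((k + 6)*(k + 7))
(s_(k+1) − s_k) − t_k = 9*(k**2 + 7*k + 5)*factorial(k + 1)/((k + 6)*(k + 7))

Invalid: residual 9*(k**2 + 7*k + 5)*factorial(k + 1)/((k + 6)*(k + 7)) ≠ 0.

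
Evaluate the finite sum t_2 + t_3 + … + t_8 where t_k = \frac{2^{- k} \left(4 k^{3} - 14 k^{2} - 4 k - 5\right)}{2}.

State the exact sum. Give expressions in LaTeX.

Step 1: r(k) = (4*k**3 - 2*k**2 - 20*k - 19)/(2*(4*k**3 - 14*k**2 - 4*k - 5)).
So A=1/2 and B=1, with C=k**3 - 7*k**2/2 - k - 5/4.
Solve (1/2)·f(k+1) − (1)·f(k) = k**3 - 7*k**2/2 - k - 5/4.
Degrees (0,0,3) ⇒ d ≤ 3.
Coefficient equations give f(k) = -(4*k**3 - 2*k**2 + 4*k + 1)/2.
Get s_k = R·t_k = (-4*k**3 + 2*k**2 - 4*k - 1)/2**k with R(k) = B(k−1)f(k)/C(k) = -2*(4*k**3 - 2*k**2 + 4*k + 1)/(4*k**3 - 14*k**2 - 4*k - 5).
Δs = (4*k**3 - 14*k**2 - 4*k - 5)/(2*2**k), as required.
Σ_(k=2)^(8) t_k = s_(9) − s_(2) = -2791/512 − (-33/4) = 1433/512.

Σ = 1433/512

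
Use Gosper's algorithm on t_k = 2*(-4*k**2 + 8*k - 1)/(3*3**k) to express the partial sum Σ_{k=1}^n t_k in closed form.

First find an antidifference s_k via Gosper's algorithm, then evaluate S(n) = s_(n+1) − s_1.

S(n) = 3**(-n - 1)*(-3**n + 4*n**2 + 4*n + 1)

Ratio r(k) = (4*k**2 - 3)/(3*(4*k**2 - 8*k + 1)).
Factor: A=1/3; B=1; C=k**2 - 2*k + 1/4.
Key eq: (1/3)·f(k+1) = (1)·f(k) + (k**2 - 2*k + 1/4).
Degrees (0,0,2) ⇒ d ≤ 2.
Coefficient equations give f(k) = -3*(2*k - 1)**2/8.
Certificate R = B(k−1)f/C = -3*(2*k - 1)**2/(2*(4*k**2 - 8*k + 1)) gives s_k = (4*k**2 - 4*k + 1)/3**k.
Verify: 2*(-4*k**2 + 8*k - 1)/(3*3**k) matches t_k.
Telescope: S(n) = s_(n+1) − s_(1) = 3**(-n - 1)*(4*n**2 + 4*n + 1) − (1/3) = 3**(-n - 1)*(-3**n + 4*n**2 + 4*n + 1).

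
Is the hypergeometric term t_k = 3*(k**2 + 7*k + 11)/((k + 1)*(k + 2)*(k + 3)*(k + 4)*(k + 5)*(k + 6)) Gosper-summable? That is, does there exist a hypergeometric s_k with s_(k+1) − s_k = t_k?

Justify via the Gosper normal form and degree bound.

t_(k+1)/t_k = (k + 1)*(7*k + (k + 1)**2 + 18)/((k + 7)*(k**2 + 7*k + 11)).
Factor: A=k + 1; B=k + 7; C=k**2 + 7*k + 11.
Set up (k + 1)·f(k+1) − (k + 6)·f(k) − (k**2 + 7*k + 11) = 0.
d = 5 from the (1,1,2) case.
Solve for f: f(k) = k*(k + 2)*(k + 4)*(k**2 + 9*k + 23)/45 (degree 5 ≤ 5).
R(k) = B(k−1)·f(k)/C(k) = k*(k + 2)*(k + 4)*(k + 6)*(k**2 + 9*k + 23)/(45*(k**2 + 7*k + 11)); s_k = R·t_k = k*(k**2 + 9*k + 23)/(15*(k**3 + 9*k**2 + 23*k + 15)).
s_(k+1) − s_k = 3*(k**2 + 7*k + 11)/(k**6 + 21*k**5 + 175*k**4 + 735*k**3 + 1624*k**2 + 1764*k + 720) = t_k.

Yes. s_k = k*(k**2 + 9*k + 23)/(15*(k**3 + 9*k**2 + 23*k + 15)).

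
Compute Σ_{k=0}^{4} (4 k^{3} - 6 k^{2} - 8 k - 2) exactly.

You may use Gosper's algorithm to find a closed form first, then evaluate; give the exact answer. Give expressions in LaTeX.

Σ = 130

The ratio is (2*k**3 + 3*k**2 - 4*k - 6)/(2*k**3 - 3*k**2 - 4*k - 1).
A = 1, B = 1, C = k**3 - 3*k**2/2 - 2*k - 1/2.
f must satisfy (1)·f(k+1) − (1)·f(k) = k**3 - 3*k**2/2 - 2*k - 1/2.
d = 4 from the (0,0,3) case.
Match coefficients ⇒ f(k) = k*(k**3 - 4*k**2 + 1)/4.
Get s_k = R·t_k = k**4 - 4*k**3 + k with R(k) = B(k−1)f(k)/C(k) = k*(k**3 - 4*k**2 + 1)/(2*(2*k + 1)*(k**2 - 2*k - 1)).
s_(k+1) − s_k = 4*k**3 - 6*k**2 - 8*k - 2 = t_k.
Sum = s_(5) − s_(0); s_(5) = 130, s_(0) = 0 ⇒ 130.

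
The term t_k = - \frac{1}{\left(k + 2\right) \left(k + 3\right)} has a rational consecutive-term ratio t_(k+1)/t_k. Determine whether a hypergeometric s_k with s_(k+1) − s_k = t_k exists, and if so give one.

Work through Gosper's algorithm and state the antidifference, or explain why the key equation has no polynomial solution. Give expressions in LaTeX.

s_k = - \frac{k}{2 k + 4}

Ratio r(k) = (k + 2)/(k + 4).
Take A(k)=k + 2, B(k)=k + 4, C(k)=1.
Set up (k + 2)·f(k+1) − (k + 3)·f(k) − (1) = 0.
Bound: deg f ≤ 1.
Match coefficients ⇒ f(k) = k/2.
R(k) = B(k−1)·f(k)/C(k) = k*(k + 3)/2; s_k = R·t_k = -k/(2*k + 4).
Δs = -1/(k**2 + 5*k + 6), as required.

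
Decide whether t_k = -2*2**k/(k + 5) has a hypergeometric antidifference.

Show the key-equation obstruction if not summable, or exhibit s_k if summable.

No — t_k has no hypergeometric antidifference.

The ratio is 2*(k + 5)/(k + 6).
Gosper form: A/B · C(k+1)/C(k) with A=2*k + 10, B=k + 6, C=1.
f must satisfy (2*k + 10)·f(k+1) − (k + 5)·f(k) = 1.
Bound: deg f ≤ -1.
Negative degree bound (-1): no f exists, t_k not Gosper-summable.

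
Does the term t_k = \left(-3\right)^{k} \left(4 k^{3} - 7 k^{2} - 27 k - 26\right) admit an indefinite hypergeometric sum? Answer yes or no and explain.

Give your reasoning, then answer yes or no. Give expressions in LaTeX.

Yes. s_k = \left(-3\right)^{k} \left(- k^{3} + 4 k^{2} + 3 k + 2\right).

The ratio is 3*(-4*k**3 - 5*k**2 + 29*k + 56)/(4*k**3 - 7*k**2 - 27*k - 26).
A = -3, B = 1, C = k**3 - 7*k**2/4 - 27*k/4 - 13/2.
Need (-3)·f(k+1) − (1)·f(k) = k**3 - 7*k**2/4 - 27*k/4 - 13/2.
d = 3 from the (0,0,3) case.
A polynomial solution: f(k) = -(k**3 - 4*k**2 - 3*k - 2)/4.
Then R = B(k−1)f/C = -(k**3 - 4*k**2 - 3*k - 2)/(4*k**3 - 7*k**2 - 27*k - 26), so s_k = R(k)·t_k = (-3)**k*(-k**3 + 4*k**2 + 3*k + 2).
Check: Δs_k = (-3)**k*(4*k**3 - 7*k**2 - 27*k - 26). ✓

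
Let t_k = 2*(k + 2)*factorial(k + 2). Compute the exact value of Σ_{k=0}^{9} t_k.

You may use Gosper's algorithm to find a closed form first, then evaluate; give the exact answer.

Ratio r(k) = (k + 3)**2/(k + 2).
Take A(k)=k + 3, B(k)=1, C(k)=k + 2.
Need (k + 3)·f(k+1) − (1)·f(k) = k + 2.
Bound: deg f ≤ 0.
Solving with deg f ≤ 0: f(k) = 1.
So s_k = (B(k−1)f/C)·t_k = (1/(k + 2))·t_k = 2*factorial(k + 2).
Verify: 2*(k + 2)*factorial(k + 2) matches t_k.
Σ_(k=0)^(9) t_k = s_(10) − s_(0) = 958003200 − (4) = 958003196.

Σ = 958003196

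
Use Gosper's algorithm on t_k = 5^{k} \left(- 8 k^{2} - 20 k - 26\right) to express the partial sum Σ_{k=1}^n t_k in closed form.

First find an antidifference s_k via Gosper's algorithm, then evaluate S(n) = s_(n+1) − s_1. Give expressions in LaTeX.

S(n) = - 10 \cdot 5^{n} n^{2} - 20 \cdot 5^{n} n - 30 \cdot 5^{n} + 30

Ratio r(k) = 5*(4*k**2 + 18*k + 27)/(4*k**2 + 10*k + 13).
So A=5 and B=1, with C=k**2 + 5*k/2 + 13/4.
Set up (5)·f(k+1) − (1)·f(k) − (k**2 + 5*k/2 + 13/4) = 0.
Bound: deg f ≤ 2.
Match coefficients ⇒ f(k) = (k**2 + 2)/4.
Certificate R = B(k−1)f/C = (k**2 + 2)/(4*k**2 + 10*k + 13) gives s_k = -2*5**k*(k**2 + 2).
Δs = 2*5**k*(k**2 - 5*(k + 1)**2 - 8), as required.
s_(n+1) = 10*5**n*(-n**2 - 2*n - 3) and s_(1) = -30, so S(n) = -10*5**n*n**2 - 20*5**n*n - 30*5**n + 30.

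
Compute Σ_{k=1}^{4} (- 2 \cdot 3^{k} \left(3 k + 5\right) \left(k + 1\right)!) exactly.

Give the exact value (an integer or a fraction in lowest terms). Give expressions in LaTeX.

Σ = -349908

r(k) = 3*(k + 2)*(3*k + 8)/(3*k + 5) after simplifying.
So A=3*k + 6 and B=1, with C=k + 5/3.
Key eq: (3*k + 6)·f(k+1) = (1)·f(k) + (k + 5/3).
Bound: deg f ≤ 0.
Coefficient equations give f(k) = 1/3.
Then R = B(k−1)f/C = 1/(3*k + 5), so s_k = R(k)·t_k = -2*3**k*factorial(k + 1).
Verify: -2*3**k*(3*k + 5)*factorial(k + 1) matches t_k.
Sum = s_(5) − s_(1); s_(5) = -349920, s_(1) = -12 ⇒ -349908.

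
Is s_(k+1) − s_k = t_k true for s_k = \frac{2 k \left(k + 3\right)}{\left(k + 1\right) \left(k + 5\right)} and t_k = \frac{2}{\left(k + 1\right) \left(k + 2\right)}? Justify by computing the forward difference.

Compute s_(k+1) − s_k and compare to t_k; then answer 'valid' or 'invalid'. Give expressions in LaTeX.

Invalid: residual \frac{4 \left(k^{2} + k - 5\right)}{k^{4} + 14 k^{3} + 65 k^{2} + 112 k + 60} ≠ 0.

s_(k+1) = 2*(k + 1)*(k + 4)/((k + 2)*(k + 6))
s_(k+1) − s_k = 2*(3*k**2 + 13*k + 20)/(k**4 + 14*k**3 + 65*k**2 + 112*k + 60)
(s_(k+1) − s_k) − t_k = 4*(k**2 + k - 5)/(k**4 + 14*k**3 + 65*k**2 + 112*k + 60)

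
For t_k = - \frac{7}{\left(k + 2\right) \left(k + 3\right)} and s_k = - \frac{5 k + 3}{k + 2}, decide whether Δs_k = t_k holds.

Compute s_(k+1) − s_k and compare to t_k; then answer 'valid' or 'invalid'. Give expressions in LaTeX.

s_(k+1) = (-5*k - 8)/(k + 3)
s_(k+1) − s_k = -7/(k**2 + 5*k + 6)
(s_(k+1) − s_k) − t_k = 0

Valid: the claim telescopes to t_k.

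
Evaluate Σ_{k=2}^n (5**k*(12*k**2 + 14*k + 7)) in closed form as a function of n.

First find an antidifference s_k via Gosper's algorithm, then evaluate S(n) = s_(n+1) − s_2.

Step 1: r(k) = 5*(12*k**2 + 38*k + 33)/(12*k**2 + 14*k + 7).
Factor: A=5; B=1; C=k**2 + 7*k/6 + 7/12.
Need (5)·f(k+1) − (1)·f(k) = k**2 + 7*k/6 + 7/12.
deg f ≤ 2 (via 0,0,2).
Match coefficients ⇒ f(k) = (3*k**2 - 4*k + 3)/12.
Certificate R = B(k−1)f/C = (3*k**2 - 4*k + 3)/(12*k**2 + 14*k + 7) gives s_k = 5**k*(3*k**2 - 4*k + 3).
Check: Δs_k = 5**k*(12*k**2 + 14*k + 7). ✓
s_(n+1) = 5**(n + 1)*(3*n**2 + 2*n + 2) and s_(2) = 175, so S(n) = 15*5**n*n**2 + 10*5**n*n + 10*5**n - 175.

S(n) = 15*5**n*n**2 + 10*5**n*n + 10*5**n - 175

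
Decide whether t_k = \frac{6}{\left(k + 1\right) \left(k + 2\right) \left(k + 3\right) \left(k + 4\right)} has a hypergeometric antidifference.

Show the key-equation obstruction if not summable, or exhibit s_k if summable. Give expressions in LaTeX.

Step 1: r(k) = (k + 1)/(k + 5).
Take A(k)=k + 1, B(k)=k + 5, C(k)=1.
f must satisfy (k + 1)·f(k+1) − (k + 4)·f(k) = 1.
From deg A=1, deg B=1, deg C=0: d=3.
A polynomial solution: f(k) = k*(k**2 + 6*k + 11)/18.
Certificate R = B(k−1)f/C = k*(k + 4)*(k**2 + 6*k + 11)/18 gives s_k = k*(k**2 + 6*k + 11)/(3*(k + 1)*(k + 2)*(k + 3)).
s_(k+1) − s_k = 6/(k**4 + 10*k**3 + 35*k**2 + 50*k + 24) = t_k.

Yes. s_k = \frac{k \left(k^{2} + 6 k + 11\right)}{3 \left(k + 1\right) \left(k + 2\right) \left(k + 3\right)}.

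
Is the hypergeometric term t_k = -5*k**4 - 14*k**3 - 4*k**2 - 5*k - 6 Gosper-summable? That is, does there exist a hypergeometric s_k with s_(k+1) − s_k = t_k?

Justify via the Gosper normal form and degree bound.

Yes. s_k = k*(-k**4 - k**3 + 4*k**2 - 4*k - 4).

Ratio r(k) = (5*k**4 + 34*k**3 + 76*k**2 + 75*k + 34)/(5*k**4 + 14*k**3 + 4*k**2 + 5*k + 6).
A = 1, B = 1, C = k**4 + 14*k**3/5 + 4*k**2/5 + k + 6/5.
Need (1)·f(k+1) − (1)·f(k) = k**4 + 14*k**3/5 + 4*k**2/5 + k + 6/5.
Bound: deg f ≤ 5.
Solving with deg f ≤ 5: f(k) = k*(k**4 + k**3 - 4*k**2 + 4*k + 4)/5.
Get s_k = R·t_k = k*(-k**4 - k**3 + 4*k**2 - 4*k - 4) with R(k) = B(k−1)f(k)/C(k) = k*(k**4 + k**3 - 4*k**2 + 4*k + 4)/(5*k**4 + 14*k**3 + 4*k**2 + 5*k + 6).
Check: Δs_k = -5*k**4 - 14*k**3 - 4*k**2 - 5*k - 6. ✓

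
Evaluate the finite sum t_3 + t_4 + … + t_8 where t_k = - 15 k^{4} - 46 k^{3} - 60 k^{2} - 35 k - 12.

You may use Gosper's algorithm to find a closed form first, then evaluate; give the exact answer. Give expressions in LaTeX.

Compute t_(k+1)/t_k: get (15*k**4 + 106*k**3 + 288*k**2 + 353*k + 168)/(15*k**4 + 46*k**3 + 60*k**2 + 35*k + 12).
Gosper form: A/B · C(k+1)/C(k) with A=1, B=1, C=k**4 + 46*k**3/15 + 4*k**2 + 7*k/3 + 4/5.
Set up (1)·f(k+1) − (1)·f(k) − (k**4 + 46*k**3/15 + 4*k**2 + 7*k/3 + 4/5) = 0.
Bound: deg f ≤ 5.
Solving with deg f ≤ 5: f(k) = k*(3*k**4 + 4*k**3 + 2*k**2 - k + 4)/15.
Then R = B(k−1)f/C = k*(3*k**4 + 4*k**3 + 2*k**2 - k + 4)/(15*k**4 + 46*k**3 + 60*k**2 + 35*k + 12), so s_k = R(k)·t_k = k*(-3*k**4 - 4*k**3 - 2*k**2 + k - 4).
s_(k+1) − s_k = -15*k**4 - 46*k**3 - 60*k**2 - 35*k - 12 = t_k.
Σ_(k=3)^(8) t_k = s_(9) − s_(3) = -204804 − (-1110) = -203694.

Σ = -203694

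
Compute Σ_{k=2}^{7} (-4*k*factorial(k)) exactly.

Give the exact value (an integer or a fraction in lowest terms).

Compute t_(k+1)/t_k: get (k + 1)**2/k.
A = k + 1, B = 1, C = k.
f must satisfy (k + 1)·f(k+1) − (1)·f(k) = k.
d = 0 from the (1,0,1) case.
Solve for f: f(k) = 1 (degree 0 ≤ 0).
Get s_k = R·t_k = -4*factorial(k) with R(k) = B(k−1)f(k)/C(k) = 1/k.
Verify: -4*k*factorial(k) matches t_k.
Sum = s_(8) − s_(2); s_(8) = -161280, s_(2) = -8 ⇒ -161272.

Σ = -161272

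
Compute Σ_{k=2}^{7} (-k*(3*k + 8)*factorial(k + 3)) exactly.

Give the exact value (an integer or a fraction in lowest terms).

Step 1: r(k) = (k + 1)*(k + 4)*(3*k + 11)/(k*(3*k + 8)).
Factor: A=k + 4; B=1; C=k**2 + 8*k/3.
Set up (k + 4)·f(k+1) − (1)·f(k) − (k**2 + 8*k/3) = 0.
Bound: deg f ≤ 1.
Solving with deg f ≤ 1: f(k) = (3*k - 4)/3.
Get s_k = R·t_k = -(3*k - 4)*factorial(k + 3) with R(k) = B(k−1)f(k)/C(k) = (3*k - 4)/(k*(3*k + 8)).
s_(k+1) − s_k = -k*(3*k + 8)*factorial(k + 3) = t_k.
Sum = s_(8) − s_(2); s_(8) = -798336000, s_(2) = -240 ⇒ -798335760.

Σ = -798335760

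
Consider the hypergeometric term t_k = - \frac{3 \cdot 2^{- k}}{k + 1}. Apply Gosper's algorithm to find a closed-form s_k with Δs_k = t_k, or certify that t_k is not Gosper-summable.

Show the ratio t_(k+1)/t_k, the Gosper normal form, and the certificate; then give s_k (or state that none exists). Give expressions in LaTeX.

Compute t_(k+1)/t_k: get (k + 1)/(2*(k + 2)).
Gosper form: A/B · C(k+1)/C(k) with A=k/2 + 1/2, B=k + 2, C=1.
f must satisfy (k/2 + 1/2)·f(k+1) − (k + 1)·f(k) = 1.
Bound: deg f ≤ -1.
Bound -1 < 0, so the key equation has no polynomial solution.

not Gosper-summable; s_k does not exist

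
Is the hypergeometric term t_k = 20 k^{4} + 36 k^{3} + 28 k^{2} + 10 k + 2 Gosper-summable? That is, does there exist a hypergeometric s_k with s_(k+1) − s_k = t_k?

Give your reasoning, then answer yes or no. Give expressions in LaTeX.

Yes. s_k = 4 k^{5} - k^{4} - 2 k^{3} + k.

r(k) = (10*k**4 + 58*k**3 + 128*k**2 + 127*k + 48)/(10*k**4 + 18*k**3 + 14*k**2 + 5*k + 1) after simplifying.
Take A(k)=1, B(k)=1, C(k)=k**4 + 9*k**3/5 + 7*k**2/5 + k/2 + 1/10.
f must satisfy (1)·f(k+1) − (1)·f(k) = k**4 + 9*k**3/5 + 7*k**2/5 + k/2 + 1/10.
deg f ≤ 5 (via 0,0,4).
Solve for f: f(k) = k*(4*k**4 - k**3 - 2*k**2 + 1)/20 (degree 5 ≤ 5).
Then R = B(k−1)f/C = k*(4*k**4 - k**3 - 2*k**2 + 1)/(2*(10*k**4 + 18*k**3 + 14*k**2 + 5*k + 1)), so s_k = R(k)·t_k = 4*k**5 - k**4 - 2*k**3 + k.
Δs = 20*k**4 + 36*k**3 + 28*k**2 + 10*k + 2, as required.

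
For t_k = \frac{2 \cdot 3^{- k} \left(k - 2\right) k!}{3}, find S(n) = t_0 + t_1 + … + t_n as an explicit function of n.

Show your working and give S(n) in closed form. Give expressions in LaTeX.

Ratio r(k) = (k**2 - 1)/(3*(k - 2)).
Normal form (A,B,C) = (k/3 + 1/3, 1, k - 2).
Set up (k/3 + 1/3)·f(k+1) − (1)·f(k) − (k - 2) = 0.
Degrees (1,0,1) ⇒ d ≤ 0.
Coefficient equations give f(k) = 3.
So s_k = (B(k−1)f/C)·t_k = (3/(k - 2))·t_k = 2*factorial(k)/3**k.
Check: Δs_k = 2*(k - 2)*factorial(k)/(3*3**k). ✓
Evaluate: s_(n+1) = 2*3**(-n - 1)*factorial(n + 1); subtract s_(0) = 2 ⇒ S(n) = -2 + 2*factorial(n + 1)/(3*3**n).

S(n) = -2 + \frac{2 \cdot 3^{- n} \left(n + 1\right)!}{3}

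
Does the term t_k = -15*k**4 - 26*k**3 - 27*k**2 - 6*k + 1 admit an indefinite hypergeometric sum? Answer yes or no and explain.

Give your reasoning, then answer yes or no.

r(k) = (15*k**4 + 86*k**3 + 195*k**2 + 198*k + 73)/(15*k**4 + 26*k**3 + 27*k**2 + 6*k - 1) after simplifying.
Gosper form: A/B · C(k+1)/C(k) with A=1, B=1, C=k**4 + 26*k**3/15 + 9*k**2/5 + 2*k/5 - 1/15.
Key eq: (1)·f(k+1) = (1)·f(k) + (k**4 + 26*k**3/15 + 9*k**2/5 + 2*k/5 - 1/15).
d = 5 from the (0,0,4) case.
Match coefficients ⇒ f(k) = k**2*(3*k**3 - k**2 + k - 4)/15.
So s_k = (B(k−1)f/C)·t_k = (k**2*(3*k**3 - k**2 + k - 4)/(15*k**4 + 26*k**3 + 27*k**2 + 6*k - 1))·t_k = k**2*(-3*k**3 + k**2 - k + 4).
Verify: -15*k**4 - 26*k**3 - 27*k**2 - 6*k + 1 matches t_k.

Yes. s_k = k**2*(-3*k**3 + k**2 - k + 4).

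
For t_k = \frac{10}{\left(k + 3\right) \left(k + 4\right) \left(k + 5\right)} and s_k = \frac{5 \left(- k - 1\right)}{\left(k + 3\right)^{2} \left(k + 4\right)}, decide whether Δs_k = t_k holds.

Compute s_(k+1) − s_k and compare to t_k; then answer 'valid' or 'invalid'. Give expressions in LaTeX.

Invalid: residual \frac{10 \left(- 3 k - 11\right)}{k^{5} + 19 k^{4} + 143 k^{3} + 533 k^{2} + 984 k + 720} ≠ 0.

s_(k+1) = 5*(-k - 2)/((k + 4)**2*(k + 5))
s_(k+1) − s_k = 10*(k**2 + 4*k + 1)/(k**5 + 19*k**4 + 143*k**3 + 533*k**2 + 984*k + 720)
(s_(k+1) − s_k) − t_k = 10*(-3*k - 11)/(k**5 + 19*k**4 + 143*k**3 + 533*k**2 + 984*k + 720)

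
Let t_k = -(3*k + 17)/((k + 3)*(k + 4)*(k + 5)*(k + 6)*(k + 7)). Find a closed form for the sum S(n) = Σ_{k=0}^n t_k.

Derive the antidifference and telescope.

S(n) = (-n**3 - 16*n**2 - 83*n - 68)/(72*(n**3 + 16*n**2 + 83*n + 140))

t_(k+1)/t_k = (k + 3)*(3*k + 20)/((k + 8)*(3*k + 17)).
Take A(k)=k + 3, B(k)=k + 8, C(k)=k + 17/3.
f must satisfy (k + 3)·f(k+1) − (k + 7)·f(k) = k + 17/3.
Degrees (1,1,1) ⇒ d ≤ 4.
Solving with deg f ≤ 4: f(k) = k*(k + 5)*(k**2 + 13*k + 54)/216.
Then R = B(k−1)f/C = k*(k + 5)*(k + 7)*(k**2 + 13*k + 54)/(72*(3*k + 17)), so s_k = R(k)·t_k = k*(-k**2 - 13*k - 54)/(72*(k**3 + 13*k**2 + 54*k + 72)).
s_(k+1) − s_k = (-3*k - 17)/(k**5 + 25*k**4 + 245*k**3 + 1175*k**2 + 2754*k + 2520) = t_k.
Telescope: S(n) = s_(n+1) − s_(0) = (-n**3 - 16*n**2 - 83*n - 68)/(72*(n**3 + 16*n**2 + 83*n + 140)) − (0) = (-n**3 - 16*n**2 - 83*n - 68)/(72*(n**3 + 16*n**2 + 83*n + 140)).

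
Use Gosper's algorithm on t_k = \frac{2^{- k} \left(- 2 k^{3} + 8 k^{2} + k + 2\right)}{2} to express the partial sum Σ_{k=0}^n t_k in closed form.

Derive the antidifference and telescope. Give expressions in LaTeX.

Ratio r(k) = (k**3 - k**2 - 11*k/2 - 9/2)/(2*k**3 - 8*k**2 - k - 2).
Gosper form: A/B · C(k+1)/C(k) with A=1/2, B=1, C=k**3 - 4*k**2 - k/2 - 1.
f must satisfy (1/2)·f(k+1) − (1)·f(k) = k**3 - 4*k**2 - k/2 - 1.
d = 3 from the (0,0,3) case.
Solving with deg f ≤ 3: f(k) = -(k - 1)*(2*k**2 + 1).
R(k) = B(k−1)·f(k)/C(k) = -2*(k - 1)*(2*k**2 + 1)/(2*k**3 - 8*k**2 - k - 2); s_k = R·t_k = (2*k**3 - 2*k**2 + k - 1)/2**k.
Δs = (-2*k**3 + 8*k**2 + k + 2)/(2*2**k), as required.
s_(n+1) = 2**(-n - 1)*n*(2*n**2 + 4*n + 3) and s_(0) = -1, so S(n) = 2**(-n - 1)*(2**(n + 1) + 2*n**3 + 4*n**2 + 3*n).

S(n) = 2^{- n - 1} \left(2^{n + 1} + 2 n^{3} + 4 n^{2} + 3 n\right)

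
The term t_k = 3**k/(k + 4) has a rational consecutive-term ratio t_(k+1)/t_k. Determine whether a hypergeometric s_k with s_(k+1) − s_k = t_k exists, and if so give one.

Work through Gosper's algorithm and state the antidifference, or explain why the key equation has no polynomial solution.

Compute t_(k+1)/t_k: get 3*(k + 4)/(k + 5).
So A=3*k + 12 and B=k + 5, with C=1.
Set up (3*k + 12)·f(k+1) − (k + 4)·f(k) − (1) = 0.
d = -1 from the (1,1,0) case.
Bound -1 < 0, so the key equation has no polynomial solution.

none (Gosper's algorithm certifies no s_k)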